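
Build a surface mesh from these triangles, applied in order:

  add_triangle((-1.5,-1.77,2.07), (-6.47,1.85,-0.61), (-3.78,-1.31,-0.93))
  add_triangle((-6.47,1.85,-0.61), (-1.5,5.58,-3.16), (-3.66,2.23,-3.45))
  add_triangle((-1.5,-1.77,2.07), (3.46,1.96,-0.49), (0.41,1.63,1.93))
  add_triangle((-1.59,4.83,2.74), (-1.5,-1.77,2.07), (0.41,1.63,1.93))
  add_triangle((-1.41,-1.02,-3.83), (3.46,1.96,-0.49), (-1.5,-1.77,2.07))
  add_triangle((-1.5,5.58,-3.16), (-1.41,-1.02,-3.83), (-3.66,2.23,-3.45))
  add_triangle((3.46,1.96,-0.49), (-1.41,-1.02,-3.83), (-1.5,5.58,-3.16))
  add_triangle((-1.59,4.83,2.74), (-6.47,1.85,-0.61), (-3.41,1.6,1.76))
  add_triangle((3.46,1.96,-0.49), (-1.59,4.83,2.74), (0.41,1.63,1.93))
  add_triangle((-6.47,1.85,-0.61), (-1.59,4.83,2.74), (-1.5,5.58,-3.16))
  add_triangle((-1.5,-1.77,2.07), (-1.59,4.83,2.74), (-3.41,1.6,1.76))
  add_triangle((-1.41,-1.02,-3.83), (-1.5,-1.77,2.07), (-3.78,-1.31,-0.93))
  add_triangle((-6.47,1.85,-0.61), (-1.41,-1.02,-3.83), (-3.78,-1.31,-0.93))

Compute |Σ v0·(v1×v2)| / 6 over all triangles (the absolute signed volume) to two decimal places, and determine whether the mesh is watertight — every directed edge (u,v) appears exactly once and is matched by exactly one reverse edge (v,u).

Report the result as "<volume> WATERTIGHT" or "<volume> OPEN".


Per-triangle v0·(v1×v2)/6:
  t1: +7.0614
  t2: +13.3944
  t3: +2.5523
  t4: +4.0279
  t5: +2.3756
  t6: +9.1197
  t7: +15.3716
  t8: +7.8732
  t9: +4.5429
  t10: +30.2942
  t11: +5.7061
  t12: +3.5598
  t13: +8.6512
Σ = +114.5304 → |volume| = 114.53

Directed edges: 39 total; 9 unmatched, e.g. (-1.5,-1.77,2.07)→(-6.47,1.85,-0.61) → open.

114.53 OPEN


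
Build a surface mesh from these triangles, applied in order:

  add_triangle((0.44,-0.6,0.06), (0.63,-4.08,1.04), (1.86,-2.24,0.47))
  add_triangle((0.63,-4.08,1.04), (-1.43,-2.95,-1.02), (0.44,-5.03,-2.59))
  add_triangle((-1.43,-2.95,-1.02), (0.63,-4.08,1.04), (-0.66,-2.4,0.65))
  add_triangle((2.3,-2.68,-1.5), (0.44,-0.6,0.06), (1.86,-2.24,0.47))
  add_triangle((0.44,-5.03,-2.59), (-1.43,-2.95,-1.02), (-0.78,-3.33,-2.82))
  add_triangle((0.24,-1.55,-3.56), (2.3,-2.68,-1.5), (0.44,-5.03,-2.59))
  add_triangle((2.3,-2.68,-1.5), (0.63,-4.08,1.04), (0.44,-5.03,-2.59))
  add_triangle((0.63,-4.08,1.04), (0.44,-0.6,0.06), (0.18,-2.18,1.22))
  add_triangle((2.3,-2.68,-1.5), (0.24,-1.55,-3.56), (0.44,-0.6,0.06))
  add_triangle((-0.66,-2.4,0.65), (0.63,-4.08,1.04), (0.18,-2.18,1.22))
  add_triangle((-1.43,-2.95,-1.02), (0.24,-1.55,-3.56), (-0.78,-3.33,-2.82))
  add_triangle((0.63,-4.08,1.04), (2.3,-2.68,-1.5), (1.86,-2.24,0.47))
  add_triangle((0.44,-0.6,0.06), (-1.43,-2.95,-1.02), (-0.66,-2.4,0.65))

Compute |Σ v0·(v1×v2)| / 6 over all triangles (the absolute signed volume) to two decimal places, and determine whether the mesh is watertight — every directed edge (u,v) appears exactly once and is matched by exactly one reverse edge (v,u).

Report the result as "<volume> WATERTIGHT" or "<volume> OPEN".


Per-triangle v0·(v1×v2)/6:
  t1: -0.0718
  t2: +4.5590
  t3: +1.2908
  t4: -0.0467
  t5: +2.0124
  t6: +4.7721
  t7: +5.4663
  t8: +0.1470
  t9: -0.2829
  t10: +0.4615
  t11: +0.4270
  t12: +2.1182
  t13: -0.4656
Σ = +20.3873 → |volume| = 20.39

Directed edges: 39 total; 9 unmatched, e.g. (-0.78,-3.33,-2.82)→(0.44,-5.03,-2.59) → open.

20.39 OPEN


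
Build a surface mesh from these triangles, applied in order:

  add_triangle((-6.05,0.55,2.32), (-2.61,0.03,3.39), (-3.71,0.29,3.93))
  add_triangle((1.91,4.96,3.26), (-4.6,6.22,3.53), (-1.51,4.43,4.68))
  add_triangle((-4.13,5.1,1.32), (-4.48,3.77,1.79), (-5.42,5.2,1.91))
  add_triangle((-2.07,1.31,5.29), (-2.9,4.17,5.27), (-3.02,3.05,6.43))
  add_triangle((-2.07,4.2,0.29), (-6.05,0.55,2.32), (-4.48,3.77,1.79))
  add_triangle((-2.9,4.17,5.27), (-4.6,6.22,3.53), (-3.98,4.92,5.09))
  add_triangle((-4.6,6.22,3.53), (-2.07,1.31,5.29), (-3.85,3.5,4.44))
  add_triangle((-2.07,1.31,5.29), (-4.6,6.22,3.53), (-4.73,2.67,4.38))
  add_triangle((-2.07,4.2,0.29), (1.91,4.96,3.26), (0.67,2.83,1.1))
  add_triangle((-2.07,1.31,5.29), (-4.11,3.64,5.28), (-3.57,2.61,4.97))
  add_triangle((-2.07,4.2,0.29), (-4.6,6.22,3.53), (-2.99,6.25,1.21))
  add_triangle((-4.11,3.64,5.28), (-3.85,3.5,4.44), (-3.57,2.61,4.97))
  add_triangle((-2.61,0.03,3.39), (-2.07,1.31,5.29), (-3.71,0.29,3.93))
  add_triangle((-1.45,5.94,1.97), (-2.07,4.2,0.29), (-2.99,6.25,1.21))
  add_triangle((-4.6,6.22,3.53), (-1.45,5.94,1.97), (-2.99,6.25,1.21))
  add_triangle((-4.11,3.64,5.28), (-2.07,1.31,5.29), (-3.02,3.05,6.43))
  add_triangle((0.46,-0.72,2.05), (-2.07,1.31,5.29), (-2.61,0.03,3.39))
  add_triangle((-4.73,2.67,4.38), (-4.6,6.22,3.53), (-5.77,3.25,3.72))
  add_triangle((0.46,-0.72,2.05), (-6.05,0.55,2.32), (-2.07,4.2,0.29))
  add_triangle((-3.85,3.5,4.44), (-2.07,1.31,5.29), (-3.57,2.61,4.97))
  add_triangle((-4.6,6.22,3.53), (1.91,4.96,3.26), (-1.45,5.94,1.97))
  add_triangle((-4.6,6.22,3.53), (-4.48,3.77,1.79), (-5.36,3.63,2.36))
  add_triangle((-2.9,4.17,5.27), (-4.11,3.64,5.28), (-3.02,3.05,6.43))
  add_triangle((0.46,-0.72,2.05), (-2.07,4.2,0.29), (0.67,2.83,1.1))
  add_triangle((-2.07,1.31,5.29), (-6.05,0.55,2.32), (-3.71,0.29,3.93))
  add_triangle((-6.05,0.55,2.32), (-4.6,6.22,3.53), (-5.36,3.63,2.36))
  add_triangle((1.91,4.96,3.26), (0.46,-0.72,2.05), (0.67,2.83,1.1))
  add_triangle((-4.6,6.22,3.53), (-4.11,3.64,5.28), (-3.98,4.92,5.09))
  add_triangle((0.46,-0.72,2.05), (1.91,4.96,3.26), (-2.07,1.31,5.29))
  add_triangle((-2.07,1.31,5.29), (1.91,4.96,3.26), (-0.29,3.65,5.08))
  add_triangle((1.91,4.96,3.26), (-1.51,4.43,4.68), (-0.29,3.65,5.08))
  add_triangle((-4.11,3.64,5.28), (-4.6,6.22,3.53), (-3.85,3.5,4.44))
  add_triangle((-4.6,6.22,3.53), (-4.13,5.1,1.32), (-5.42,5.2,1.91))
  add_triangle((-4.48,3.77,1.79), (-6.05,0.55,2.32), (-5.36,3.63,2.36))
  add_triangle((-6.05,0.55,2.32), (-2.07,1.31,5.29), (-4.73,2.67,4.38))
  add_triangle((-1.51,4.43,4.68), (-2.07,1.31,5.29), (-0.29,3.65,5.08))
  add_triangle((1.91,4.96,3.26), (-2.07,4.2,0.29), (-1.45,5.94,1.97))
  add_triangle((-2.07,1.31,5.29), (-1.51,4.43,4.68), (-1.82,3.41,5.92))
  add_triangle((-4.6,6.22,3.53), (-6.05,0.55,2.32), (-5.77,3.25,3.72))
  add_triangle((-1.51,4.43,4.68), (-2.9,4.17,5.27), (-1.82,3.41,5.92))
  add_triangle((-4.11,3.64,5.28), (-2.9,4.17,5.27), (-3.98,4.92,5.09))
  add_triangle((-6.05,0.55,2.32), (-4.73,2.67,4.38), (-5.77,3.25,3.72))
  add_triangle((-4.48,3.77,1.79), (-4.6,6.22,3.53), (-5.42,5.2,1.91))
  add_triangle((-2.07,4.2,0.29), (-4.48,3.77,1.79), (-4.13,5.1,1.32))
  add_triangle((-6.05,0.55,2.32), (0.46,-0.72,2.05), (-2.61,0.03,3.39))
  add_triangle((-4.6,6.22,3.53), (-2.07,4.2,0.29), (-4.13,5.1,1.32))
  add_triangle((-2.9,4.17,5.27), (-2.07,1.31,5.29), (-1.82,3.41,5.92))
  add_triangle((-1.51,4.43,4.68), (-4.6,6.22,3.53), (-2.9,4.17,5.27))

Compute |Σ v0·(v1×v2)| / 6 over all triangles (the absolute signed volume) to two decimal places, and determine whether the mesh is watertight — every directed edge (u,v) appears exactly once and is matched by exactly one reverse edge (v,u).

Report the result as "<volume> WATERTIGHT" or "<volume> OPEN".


102.92 WATERTIGHT

Per-triangle v0·(v1×v2)/6:
  t1: +0.4101
  t2: +11.7096
  t3: -0.1525
  t4: +0.1961
  t5: +1.9997
  t6: +1.4657
  t7: -3.1451
  t8: +9.7166
  t9: +1.4595
  t10: +0.8567
  t11: +1.0322
  t12: +0.1675
  t13: +0.7772
  t14: +0.7065
  t15: +4.7592
  t16: +1.5906
  t17: +2.2900
  t18: +4.6402
  t19: -8.6618
  t20: -0.8707
  t21: +9.4600
  t22: +1.4955
  t23: +2.4009
  t24: -2.9682
  t25: +3.0505
  t26: +3.8145
  t27: -0.4124
  t28: +2.2402
  t29: +8.0693
  t30: +0.5021
  t31: +4.6488
  t32: +0.5967
  t33: +2.1828
  t34: +0.8045
  t35: +7.2527
  t36: +4.2189
  t37: +1.7372
  t38: -0.8813
  t39: +3.9650
  t40: +2.1103
  t41: +1.5012
  t42: +3.6476
  t43: +1.2555
  t44: +0.0455
  t45: +1.1685
  t46: +2.4687
  t47: +2.6902
  t48: +4.9031
Σ = +102.9155 → |volume| = 102.92

Directed edges: 144 total, each appears once with its reverse present → watertight.


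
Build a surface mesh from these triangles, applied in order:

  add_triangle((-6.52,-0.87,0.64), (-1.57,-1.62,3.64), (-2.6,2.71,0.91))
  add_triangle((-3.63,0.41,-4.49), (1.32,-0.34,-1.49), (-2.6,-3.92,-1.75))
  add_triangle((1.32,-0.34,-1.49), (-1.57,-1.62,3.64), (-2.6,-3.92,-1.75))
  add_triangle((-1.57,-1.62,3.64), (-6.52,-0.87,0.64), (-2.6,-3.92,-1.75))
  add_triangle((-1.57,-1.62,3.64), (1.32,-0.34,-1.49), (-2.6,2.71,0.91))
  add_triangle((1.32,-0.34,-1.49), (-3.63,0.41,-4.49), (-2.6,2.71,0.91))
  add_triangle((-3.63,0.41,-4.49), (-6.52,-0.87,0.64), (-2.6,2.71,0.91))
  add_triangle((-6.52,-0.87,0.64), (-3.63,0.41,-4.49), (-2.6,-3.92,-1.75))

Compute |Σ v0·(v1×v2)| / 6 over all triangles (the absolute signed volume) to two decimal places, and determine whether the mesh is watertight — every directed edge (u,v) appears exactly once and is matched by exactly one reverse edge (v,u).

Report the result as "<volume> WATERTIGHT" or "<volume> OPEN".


Per-triangle v0·(v1×v2)/6:
  t1: +12.5833
  t2: +8.1300
  t3: +3.9725
  t4: +16.6083
  t5: -0.0634
  t6: +4.0885
  t7: +16.7352
  t8: +20.7658
Σ = +82.8201 → |volume| = 82.82

Directed edges: 24 total, each appears once with its reverse present → watertight.

82.82 WATERTIGHT


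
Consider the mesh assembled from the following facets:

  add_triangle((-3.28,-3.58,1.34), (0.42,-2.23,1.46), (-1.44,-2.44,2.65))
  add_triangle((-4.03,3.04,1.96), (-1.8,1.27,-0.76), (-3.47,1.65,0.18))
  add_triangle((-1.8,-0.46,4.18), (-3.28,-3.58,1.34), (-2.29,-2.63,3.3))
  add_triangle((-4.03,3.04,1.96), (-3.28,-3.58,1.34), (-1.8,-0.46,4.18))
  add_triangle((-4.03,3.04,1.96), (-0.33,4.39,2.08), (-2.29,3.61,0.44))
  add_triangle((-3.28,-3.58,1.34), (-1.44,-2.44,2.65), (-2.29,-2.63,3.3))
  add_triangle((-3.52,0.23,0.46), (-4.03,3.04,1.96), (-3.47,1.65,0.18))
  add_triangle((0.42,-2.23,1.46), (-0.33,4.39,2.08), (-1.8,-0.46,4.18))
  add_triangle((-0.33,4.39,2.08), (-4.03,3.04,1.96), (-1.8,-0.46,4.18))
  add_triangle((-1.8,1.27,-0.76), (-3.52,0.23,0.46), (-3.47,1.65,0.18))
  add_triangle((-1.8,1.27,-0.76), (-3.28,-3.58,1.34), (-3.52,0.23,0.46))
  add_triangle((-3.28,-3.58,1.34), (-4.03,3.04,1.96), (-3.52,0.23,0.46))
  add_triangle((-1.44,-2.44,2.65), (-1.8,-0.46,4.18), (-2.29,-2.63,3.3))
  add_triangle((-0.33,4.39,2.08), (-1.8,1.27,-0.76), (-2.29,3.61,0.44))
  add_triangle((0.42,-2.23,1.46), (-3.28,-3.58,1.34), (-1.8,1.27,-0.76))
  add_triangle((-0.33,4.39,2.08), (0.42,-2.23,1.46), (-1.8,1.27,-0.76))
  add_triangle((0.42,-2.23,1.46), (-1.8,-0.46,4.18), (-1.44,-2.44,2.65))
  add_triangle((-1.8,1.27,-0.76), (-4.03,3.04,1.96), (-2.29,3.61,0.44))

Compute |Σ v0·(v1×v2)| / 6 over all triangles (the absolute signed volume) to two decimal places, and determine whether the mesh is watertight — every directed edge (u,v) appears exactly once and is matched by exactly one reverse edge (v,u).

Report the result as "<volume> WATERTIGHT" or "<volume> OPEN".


Per-triangle v0·(v1×v2)/6:
  t1: +2.2556
  t2: +0.9739
  t3: +2.1907
  t4: +13.7494
  t5: +4.3011
  t6: +0.9752
  t7: +1.6423
  t8: +4.1901
  t9: +11.5350
  t10: +0.6461
  t11: +1.5992
  t12: +4.6752
  t13: +0.8286
  t14: +0.4268
  t15: -0.6874
  t16: -2.8871
  t17: +2.0004
  t18: +2.1077
Σ = +50.5229 → |volume| = 50.52

Directed edges: 54 total, each appears once with its reverse present → watertight.

50.52 WATERTIGHT


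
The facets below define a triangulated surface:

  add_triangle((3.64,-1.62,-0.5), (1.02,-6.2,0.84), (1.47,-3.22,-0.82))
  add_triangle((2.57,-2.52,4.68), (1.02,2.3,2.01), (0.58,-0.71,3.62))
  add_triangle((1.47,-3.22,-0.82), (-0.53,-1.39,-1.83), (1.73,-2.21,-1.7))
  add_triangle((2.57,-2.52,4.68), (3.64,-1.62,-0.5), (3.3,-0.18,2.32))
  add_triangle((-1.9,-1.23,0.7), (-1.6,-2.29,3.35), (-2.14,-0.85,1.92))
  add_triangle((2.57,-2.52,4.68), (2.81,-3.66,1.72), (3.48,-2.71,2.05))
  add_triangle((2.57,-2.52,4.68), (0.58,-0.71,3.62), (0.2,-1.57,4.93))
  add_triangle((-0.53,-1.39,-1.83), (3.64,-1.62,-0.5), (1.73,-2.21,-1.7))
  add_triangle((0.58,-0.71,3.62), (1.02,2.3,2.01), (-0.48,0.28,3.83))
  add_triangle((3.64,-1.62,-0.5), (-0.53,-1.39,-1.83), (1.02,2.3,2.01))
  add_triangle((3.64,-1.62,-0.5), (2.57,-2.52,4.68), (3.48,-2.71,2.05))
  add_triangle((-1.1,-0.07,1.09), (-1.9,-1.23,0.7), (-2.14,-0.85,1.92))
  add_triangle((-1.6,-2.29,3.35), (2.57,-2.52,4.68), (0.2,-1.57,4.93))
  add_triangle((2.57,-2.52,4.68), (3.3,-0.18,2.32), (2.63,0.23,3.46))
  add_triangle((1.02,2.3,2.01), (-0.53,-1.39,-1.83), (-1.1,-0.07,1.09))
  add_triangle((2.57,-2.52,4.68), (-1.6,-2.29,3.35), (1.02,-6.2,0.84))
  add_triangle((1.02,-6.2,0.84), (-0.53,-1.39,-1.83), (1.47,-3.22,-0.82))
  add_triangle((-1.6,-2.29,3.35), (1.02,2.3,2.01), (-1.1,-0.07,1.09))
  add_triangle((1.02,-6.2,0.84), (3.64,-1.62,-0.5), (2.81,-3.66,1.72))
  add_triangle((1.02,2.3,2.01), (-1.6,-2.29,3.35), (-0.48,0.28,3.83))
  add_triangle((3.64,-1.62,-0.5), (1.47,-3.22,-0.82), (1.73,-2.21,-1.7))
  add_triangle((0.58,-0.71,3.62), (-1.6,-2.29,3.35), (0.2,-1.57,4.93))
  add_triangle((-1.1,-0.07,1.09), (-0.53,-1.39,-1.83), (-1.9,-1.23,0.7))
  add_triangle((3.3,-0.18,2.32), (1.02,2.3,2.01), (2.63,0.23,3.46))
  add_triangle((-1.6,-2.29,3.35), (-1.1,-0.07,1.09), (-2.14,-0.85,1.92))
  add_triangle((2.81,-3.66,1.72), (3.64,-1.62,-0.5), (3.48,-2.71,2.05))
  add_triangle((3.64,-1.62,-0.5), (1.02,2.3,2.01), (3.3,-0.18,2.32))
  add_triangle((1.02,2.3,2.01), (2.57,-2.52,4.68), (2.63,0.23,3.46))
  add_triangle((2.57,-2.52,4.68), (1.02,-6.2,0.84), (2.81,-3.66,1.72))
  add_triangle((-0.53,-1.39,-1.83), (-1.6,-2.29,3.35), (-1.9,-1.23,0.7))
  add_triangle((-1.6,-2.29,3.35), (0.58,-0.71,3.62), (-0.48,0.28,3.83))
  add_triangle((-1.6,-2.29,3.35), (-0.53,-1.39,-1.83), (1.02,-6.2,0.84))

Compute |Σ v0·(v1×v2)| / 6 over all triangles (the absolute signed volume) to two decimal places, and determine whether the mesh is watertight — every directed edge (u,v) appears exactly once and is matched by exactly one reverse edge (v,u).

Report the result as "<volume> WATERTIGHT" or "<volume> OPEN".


86.76 WATERTIGHT

Per-triangle v0·(v1×v2)/6:
  t1: +3.6802
  t2: +3.6334
  t3: +1.2819
  t4: +6.2502
  t5: +0.9174
  t6: +2.6831
  t7: +1.2325
  t8: +0.2199
  t9: +2.2120
  t10: +1.0583
  t11: +1.4350
  t12: +0.1140
  t13: +3.8607
  t14: +2.6988
  t15: +0.2140
  t16: +15.6324
  t17: +2.9459
  t18: +1.9349
  t19: +5.9087
  t20: -0.4361
  t21: +1.7363
  t22: +0.1963
  t23: +0.1848
  t24: +1.8217
  t25: +0.3114
  t26: +2.2116
  t27: +2.9525
  t28: +2.0626
  t29: +7.1719
  t30: +1.7195
  t31: +2.4069
  t32: +6.5057
Σ = +86.7582 → |volume| = 86.76

Directed edges: 96 total, each appears once with its reverse present → watertight.


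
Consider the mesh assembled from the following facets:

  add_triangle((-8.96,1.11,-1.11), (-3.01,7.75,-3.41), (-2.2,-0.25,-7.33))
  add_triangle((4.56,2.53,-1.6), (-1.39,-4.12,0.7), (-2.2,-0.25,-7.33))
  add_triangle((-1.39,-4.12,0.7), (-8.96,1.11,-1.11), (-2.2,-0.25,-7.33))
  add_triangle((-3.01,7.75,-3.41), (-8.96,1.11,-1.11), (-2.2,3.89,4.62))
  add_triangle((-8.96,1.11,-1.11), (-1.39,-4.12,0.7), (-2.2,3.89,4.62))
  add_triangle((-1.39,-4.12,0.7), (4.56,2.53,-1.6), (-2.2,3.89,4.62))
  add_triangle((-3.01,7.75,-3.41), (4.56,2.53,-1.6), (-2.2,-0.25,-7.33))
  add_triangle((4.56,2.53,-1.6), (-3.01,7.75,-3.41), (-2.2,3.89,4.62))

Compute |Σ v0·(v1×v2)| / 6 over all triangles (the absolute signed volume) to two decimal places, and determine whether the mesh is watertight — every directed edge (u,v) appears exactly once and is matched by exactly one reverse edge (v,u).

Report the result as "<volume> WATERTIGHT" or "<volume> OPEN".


363.10 WATERTIGHT

Per-triangle v0·(v1×v2)/6:
  t1: +80.1183
  t2: +20.4635
  t3: +45.9167
  t4: +70.3053
  t5: +36.0713
  t6: +10.6182
  t7: +54.7089
  t8: +44.8960
Σ = +363.0982 → |volume| = 363.10

Directed edges: 24 total, each appears once with its reverse present → watertight.


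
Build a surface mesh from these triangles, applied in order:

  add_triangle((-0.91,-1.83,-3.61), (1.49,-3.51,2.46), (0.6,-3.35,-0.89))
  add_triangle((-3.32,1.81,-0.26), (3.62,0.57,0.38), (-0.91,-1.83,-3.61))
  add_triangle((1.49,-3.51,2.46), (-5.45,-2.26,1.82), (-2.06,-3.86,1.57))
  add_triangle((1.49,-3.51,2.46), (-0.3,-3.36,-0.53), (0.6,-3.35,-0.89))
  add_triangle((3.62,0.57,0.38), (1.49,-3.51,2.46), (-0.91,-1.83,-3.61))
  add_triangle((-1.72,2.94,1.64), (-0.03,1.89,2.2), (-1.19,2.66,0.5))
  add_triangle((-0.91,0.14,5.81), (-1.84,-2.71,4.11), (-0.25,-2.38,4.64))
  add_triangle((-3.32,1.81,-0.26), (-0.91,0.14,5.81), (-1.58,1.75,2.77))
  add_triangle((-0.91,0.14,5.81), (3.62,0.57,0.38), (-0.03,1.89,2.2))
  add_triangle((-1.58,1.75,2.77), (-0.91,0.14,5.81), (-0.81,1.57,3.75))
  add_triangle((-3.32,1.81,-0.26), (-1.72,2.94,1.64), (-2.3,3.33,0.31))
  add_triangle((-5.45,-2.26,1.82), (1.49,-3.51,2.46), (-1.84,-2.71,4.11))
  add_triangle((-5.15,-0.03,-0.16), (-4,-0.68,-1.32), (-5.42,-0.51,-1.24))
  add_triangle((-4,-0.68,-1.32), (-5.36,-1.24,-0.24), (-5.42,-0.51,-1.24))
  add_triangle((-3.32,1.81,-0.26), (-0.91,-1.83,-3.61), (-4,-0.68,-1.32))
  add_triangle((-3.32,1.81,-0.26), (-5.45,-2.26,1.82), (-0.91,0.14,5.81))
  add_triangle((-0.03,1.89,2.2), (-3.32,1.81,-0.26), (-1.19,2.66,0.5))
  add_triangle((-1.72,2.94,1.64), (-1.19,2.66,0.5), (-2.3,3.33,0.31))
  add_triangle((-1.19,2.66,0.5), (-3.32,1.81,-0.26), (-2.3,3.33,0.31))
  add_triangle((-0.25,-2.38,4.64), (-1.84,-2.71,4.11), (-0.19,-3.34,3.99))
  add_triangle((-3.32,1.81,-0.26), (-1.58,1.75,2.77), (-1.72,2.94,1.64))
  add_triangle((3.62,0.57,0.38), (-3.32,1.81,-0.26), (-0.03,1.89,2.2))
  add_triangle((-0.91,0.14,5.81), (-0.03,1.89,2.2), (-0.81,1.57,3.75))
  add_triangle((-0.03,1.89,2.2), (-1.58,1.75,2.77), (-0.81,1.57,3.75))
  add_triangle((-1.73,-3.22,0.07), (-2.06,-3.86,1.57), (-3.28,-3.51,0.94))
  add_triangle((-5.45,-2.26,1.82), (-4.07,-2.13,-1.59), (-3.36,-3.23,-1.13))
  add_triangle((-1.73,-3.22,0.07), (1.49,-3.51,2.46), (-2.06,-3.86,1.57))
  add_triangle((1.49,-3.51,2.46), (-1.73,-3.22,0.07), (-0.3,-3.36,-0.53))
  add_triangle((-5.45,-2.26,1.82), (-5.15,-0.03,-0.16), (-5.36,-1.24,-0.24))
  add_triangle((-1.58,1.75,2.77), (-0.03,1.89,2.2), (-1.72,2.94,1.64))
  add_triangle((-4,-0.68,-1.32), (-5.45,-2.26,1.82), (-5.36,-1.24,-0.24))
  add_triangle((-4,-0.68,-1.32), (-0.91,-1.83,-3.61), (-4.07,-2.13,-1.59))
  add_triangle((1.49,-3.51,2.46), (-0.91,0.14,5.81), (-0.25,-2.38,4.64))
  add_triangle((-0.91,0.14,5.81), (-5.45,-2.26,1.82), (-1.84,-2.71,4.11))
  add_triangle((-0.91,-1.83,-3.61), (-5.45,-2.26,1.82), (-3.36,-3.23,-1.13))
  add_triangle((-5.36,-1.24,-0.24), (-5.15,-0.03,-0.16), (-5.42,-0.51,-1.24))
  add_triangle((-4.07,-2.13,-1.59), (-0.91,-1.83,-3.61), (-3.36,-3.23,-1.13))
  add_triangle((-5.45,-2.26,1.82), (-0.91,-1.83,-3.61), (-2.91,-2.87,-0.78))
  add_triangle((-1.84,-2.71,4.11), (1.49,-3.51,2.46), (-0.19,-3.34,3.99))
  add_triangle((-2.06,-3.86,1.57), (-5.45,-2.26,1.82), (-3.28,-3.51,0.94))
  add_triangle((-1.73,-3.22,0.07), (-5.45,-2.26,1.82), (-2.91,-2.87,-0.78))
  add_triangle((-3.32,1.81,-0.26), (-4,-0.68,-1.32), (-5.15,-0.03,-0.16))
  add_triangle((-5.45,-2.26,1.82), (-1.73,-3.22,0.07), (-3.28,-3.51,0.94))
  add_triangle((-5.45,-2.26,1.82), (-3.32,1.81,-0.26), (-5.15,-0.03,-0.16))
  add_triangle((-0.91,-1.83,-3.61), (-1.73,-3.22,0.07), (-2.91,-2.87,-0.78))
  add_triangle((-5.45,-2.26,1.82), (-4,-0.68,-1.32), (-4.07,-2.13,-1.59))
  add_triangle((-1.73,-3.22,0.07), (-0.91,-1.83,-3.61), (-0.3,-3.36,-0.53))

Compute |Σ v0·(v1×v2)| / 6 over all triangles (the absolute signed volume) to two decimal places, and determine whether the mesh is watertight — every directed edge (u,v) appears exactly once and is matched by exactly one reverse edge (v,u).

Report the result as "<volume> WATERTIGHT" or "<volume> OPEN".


Per-triangle v0·(v1×v2)/6:
  t1: -0.8422
  t2: +4.8563
  t3: +4.7676
  t4: +1.8825
  t5: +10.2843
  t6: +0.7241
  t7: +4.1833
  t8: +3.4620
  t9: +6.3743
  t10: +1.2793
  t11: +1.4957
  t12: +7.8759
  t13: -0.1130
  t14: +0.5396
  t15: +4.3058
  t16: +16.5813
  t17: -1.8360
  t18: +0.4473
  t19: -0.1360
  t20: +1.6306
  t21: +2.3334
  t22: +2.9996
  t23: +0.8468
  t24: +0.7587
  t25: +1.1183
  t26: +4.0154
  t27: +2.6746
  t28: +3.0181
  t29: +2.2045
  t30: +1.2578
  t31: +0.5659
  t32: +2.8974
  t33: +2.8772
  t34: +11.3803
  t35: -3.5581
  t36: +1.0817
  t37: +3.4164
  t38: +3.6017
  t39: +0.8057
  t40: +2.1466
  t41: +3.2151
  t42: +1.9659
  t43: +0.6384
  t44: +2.8236
  t45: +2.7127
  t46: +3.6887
  t47: +2.9246
Σ = +132.1737 → |volume| = 132.17

Directed edges: 141 total; 9 unmatched, e.g. (0.6,-3.35,-0.89)→(-0.91,-1.83,-3.61) → open.

132.17 OPEN


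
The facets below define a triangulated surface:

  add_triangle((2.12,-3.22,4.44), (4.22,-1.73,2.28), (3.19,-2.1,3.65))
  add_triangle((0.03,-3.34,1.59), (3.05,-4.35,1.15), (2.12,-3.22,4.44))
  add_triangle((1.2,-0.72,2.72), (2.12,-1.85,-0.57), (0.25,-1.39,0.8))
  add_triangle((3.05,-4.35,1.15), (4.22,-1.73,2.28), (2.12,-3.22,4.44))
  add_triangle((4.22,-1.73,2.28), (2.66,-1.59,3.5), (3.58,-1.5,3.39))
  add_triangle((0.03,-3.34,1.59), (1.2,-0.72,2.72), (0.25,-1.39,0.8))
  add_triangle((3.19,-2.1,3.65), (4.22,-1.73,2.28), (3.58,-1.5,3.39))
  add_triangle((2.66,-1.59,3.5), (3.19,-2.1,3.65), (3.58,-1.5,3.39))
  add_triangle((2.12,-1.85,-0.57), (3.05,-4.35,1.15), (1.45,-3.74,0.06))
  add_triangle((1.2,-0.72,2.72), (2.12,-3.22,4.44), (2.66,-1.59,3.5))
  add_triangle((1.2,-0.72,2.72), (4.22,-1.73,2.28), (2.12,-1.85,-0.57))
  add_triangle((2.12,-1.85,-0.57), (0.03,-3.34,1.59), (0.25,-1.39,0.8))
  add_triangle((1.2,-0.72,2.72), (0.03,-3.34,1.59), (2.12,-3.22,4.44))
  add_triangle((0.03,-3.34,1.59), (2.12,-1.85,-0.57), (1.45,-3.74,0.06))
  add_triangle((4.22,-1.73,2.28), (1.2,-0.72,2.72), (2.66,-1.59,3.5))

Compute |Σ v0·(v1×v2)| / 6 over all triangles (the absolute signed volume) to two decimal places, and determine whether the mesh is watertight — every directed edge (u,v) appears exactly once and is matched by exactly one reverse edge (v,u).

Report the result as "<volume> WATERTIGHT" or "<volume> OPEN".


Per-triangle v0·(v1×v2)/6:
  t1: +1.3496
  t2: +5.9444
  t3: -1.3601
  t4: +8.0057
  t5: -0.4645
  t6: -0.2224
  t7: +0.7673
  t8: +0.2684
  t9: +1.4542
  t10: +0.9859
  t11: -1.7044
  t12: -0.3537
  t13: +0.8357
  t14: -0.8706
  t15: +0.3970
Σ = +15.0325 → |volume| = 15.03

Directed edges: 45 total; 9 unmatched, e.g. (3.19,-2.1,3.65)→(2.12,-3.22,4.44) → open.

15.03 OPEN


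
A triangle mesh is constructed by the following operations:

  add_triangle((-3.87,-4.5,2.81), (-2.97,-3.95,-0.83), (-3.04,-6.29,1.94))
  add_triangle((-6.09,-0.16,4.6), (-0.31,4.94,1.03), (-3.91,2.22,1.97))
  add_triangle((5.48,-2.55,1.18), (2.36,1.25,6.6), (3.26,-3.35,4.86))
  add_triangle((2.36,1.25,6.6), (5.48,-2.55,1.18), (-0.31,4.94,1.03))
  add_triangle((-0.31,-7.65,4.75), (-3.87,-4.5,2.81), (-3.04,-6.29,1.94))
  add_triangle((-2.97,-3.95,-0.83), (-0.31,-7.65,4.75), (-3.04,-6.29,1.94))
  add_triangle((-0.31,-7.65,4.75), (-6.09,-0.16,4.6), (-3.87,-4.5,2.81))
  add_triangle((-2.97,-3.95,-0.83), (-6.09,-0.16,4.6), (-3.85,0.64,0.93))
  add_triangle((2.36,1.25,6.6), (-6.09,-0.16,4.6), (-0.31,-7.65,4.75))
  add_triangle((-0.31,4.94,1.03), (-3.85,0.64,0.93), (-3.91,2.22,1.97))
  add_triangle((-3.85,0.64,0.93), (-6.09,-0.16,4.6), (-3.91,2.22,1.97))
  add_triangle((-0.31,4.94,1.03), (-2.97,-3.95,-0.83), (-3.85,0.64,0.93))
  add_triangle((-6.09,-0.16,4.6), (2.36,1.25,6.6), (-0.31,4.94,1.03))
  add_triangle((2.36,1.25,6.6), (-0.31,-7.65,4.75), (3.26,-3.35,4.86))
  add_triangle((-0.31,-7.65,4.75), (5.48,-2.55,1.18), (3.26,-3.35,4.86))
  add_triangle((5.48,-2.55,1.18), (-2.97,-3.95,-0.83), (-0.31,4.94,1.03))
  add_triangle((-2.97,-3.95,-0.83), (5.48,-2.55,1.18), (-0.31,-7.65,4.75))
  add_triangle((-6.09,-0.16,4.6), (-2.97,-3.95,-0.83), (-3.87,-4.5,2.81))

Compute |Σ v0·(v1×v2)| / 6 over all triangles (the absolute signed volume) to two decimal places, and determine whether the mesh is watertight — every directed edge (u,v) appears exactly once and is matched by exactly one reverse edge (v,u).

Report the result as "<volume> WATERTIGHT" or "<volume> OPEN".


299.30 WATERTIGHT

Per-triangle v0·(v1×v2)/6:
  t1: +5.2216
  t2: +6.8151
  t3: +19.1163
  t4: +24.3307
  t5: +9.2979
  t6: +4.6147
  t7: +21.0378
  t8: +10.0858
  t9: +70.4647
  t10: +2.2546
  t11: +3.9236
  t12: +2.1305
  t13: +41.1408
  t14: +23.7503
  t15: +21.5359
  t16: -4.5068
  t17: +24.8131
  t18: +13.2757
Σ = +299.3024 → |volume| = 299.30

Directed edges: 54 total, each appears once with its reverse present → watertight.


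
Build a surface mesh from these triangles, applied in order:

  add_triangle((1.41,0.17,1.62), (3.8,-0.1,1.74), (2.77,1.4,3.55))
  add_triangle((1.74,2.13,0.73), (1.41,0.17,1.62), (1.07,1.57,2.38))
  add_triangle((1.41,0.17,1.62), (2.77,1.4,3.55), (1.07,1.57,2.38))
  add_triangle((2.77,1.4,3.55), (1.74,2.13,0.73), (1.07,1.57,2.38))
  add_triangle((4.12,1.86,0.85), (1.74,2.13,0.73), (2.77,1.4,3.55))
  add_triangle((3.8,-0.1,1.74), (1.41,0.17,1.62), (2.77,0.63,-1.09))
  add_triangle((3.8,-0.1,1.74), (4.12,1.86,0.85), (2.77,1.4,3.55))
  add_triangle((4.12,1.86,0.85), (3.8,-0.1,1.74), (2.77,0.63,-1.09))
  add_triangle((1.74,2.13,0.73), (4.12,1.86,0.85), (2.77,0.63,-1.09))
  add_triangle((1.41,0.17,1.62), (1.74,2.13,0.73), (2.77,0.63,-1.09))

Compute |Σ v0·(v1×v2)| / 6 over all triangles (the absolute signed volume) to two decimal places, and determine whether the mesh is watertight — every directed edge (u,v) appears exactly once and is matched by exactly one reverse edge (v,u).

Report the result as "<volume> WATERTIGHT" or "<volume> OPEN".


Per-triangle v0·(v1×v2)/6:
  t1: +0.6096
  t2: -0.9490
  t3: +0.1638
  t4: +1.2951
  t5: +2.7117
  t6: -0.7431
  t7: +3.8113
  t8: +2.4787
  t9: +1.3758
  t10: -1.8397
Σ = +8.9142 → |volume| = 8.91

Directed edges: 30 total, each appears once with its reverse present → watertight.

8.91 WATERTIGHT


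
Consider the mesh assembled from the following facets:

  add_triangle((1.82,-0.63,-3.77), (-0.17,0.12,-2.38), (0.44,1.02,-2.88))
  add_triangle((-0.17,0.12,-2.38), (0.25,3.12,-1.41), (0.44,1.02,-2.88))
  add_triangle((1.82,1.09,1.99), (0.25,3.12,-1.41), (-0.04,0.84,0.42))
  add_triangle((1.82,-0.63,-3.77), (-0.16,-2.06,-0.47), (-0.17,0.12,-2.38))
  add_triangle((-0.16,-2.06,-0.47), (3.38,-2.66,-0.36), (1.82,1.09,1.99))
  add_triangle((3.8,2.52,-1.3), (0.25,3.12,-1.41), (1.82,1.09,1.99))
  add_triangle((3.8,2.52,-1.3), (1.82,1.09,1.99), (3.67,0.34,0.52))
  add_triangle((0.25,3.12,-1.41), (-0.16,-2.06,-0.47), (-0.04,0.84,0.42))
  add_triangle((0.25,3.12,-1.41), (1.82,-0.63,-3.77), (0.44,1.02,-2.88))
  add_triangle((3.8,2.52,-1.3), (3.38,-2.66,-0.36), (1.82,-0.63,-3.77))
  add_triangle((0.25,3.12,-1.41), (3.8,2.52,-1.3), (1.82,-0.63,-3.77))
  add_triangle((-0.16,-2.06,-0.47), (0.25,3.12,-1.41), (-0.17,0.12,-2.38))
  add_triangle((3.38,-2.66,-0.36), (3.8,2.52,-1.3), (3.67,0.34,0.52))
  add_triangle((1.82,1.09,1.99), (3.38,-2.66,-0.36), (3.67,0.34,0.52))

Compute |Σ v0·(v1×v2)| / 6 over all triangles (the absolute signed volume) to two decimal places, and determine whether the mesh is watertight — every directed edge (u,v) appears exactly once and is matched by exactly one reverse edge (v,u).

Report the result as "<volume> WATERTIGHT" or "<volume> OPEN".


Per-triangle v0·(v1×v2)/6:
  t1: +0.9350
  t2: +0.6592
  t3: +0.8590
  t4: +1.7680
  t5: +1.9972
  t6: +4.7901
  t7: +3.3330
  t8: +0.0761
  t9: +1.5975
  t10: +10.6967
  t11: +7.4296
  t12: -0.1370
  t13: +4.4557
  t14: +2.6772
Σ = +41.1374 → |volume| = 41.14

Directed edges: 42 total; 6 unmatched, e.g. (-0.04,0.84,0.42)→(1.82,1.09,1.99) → open.

41.14 OPEN


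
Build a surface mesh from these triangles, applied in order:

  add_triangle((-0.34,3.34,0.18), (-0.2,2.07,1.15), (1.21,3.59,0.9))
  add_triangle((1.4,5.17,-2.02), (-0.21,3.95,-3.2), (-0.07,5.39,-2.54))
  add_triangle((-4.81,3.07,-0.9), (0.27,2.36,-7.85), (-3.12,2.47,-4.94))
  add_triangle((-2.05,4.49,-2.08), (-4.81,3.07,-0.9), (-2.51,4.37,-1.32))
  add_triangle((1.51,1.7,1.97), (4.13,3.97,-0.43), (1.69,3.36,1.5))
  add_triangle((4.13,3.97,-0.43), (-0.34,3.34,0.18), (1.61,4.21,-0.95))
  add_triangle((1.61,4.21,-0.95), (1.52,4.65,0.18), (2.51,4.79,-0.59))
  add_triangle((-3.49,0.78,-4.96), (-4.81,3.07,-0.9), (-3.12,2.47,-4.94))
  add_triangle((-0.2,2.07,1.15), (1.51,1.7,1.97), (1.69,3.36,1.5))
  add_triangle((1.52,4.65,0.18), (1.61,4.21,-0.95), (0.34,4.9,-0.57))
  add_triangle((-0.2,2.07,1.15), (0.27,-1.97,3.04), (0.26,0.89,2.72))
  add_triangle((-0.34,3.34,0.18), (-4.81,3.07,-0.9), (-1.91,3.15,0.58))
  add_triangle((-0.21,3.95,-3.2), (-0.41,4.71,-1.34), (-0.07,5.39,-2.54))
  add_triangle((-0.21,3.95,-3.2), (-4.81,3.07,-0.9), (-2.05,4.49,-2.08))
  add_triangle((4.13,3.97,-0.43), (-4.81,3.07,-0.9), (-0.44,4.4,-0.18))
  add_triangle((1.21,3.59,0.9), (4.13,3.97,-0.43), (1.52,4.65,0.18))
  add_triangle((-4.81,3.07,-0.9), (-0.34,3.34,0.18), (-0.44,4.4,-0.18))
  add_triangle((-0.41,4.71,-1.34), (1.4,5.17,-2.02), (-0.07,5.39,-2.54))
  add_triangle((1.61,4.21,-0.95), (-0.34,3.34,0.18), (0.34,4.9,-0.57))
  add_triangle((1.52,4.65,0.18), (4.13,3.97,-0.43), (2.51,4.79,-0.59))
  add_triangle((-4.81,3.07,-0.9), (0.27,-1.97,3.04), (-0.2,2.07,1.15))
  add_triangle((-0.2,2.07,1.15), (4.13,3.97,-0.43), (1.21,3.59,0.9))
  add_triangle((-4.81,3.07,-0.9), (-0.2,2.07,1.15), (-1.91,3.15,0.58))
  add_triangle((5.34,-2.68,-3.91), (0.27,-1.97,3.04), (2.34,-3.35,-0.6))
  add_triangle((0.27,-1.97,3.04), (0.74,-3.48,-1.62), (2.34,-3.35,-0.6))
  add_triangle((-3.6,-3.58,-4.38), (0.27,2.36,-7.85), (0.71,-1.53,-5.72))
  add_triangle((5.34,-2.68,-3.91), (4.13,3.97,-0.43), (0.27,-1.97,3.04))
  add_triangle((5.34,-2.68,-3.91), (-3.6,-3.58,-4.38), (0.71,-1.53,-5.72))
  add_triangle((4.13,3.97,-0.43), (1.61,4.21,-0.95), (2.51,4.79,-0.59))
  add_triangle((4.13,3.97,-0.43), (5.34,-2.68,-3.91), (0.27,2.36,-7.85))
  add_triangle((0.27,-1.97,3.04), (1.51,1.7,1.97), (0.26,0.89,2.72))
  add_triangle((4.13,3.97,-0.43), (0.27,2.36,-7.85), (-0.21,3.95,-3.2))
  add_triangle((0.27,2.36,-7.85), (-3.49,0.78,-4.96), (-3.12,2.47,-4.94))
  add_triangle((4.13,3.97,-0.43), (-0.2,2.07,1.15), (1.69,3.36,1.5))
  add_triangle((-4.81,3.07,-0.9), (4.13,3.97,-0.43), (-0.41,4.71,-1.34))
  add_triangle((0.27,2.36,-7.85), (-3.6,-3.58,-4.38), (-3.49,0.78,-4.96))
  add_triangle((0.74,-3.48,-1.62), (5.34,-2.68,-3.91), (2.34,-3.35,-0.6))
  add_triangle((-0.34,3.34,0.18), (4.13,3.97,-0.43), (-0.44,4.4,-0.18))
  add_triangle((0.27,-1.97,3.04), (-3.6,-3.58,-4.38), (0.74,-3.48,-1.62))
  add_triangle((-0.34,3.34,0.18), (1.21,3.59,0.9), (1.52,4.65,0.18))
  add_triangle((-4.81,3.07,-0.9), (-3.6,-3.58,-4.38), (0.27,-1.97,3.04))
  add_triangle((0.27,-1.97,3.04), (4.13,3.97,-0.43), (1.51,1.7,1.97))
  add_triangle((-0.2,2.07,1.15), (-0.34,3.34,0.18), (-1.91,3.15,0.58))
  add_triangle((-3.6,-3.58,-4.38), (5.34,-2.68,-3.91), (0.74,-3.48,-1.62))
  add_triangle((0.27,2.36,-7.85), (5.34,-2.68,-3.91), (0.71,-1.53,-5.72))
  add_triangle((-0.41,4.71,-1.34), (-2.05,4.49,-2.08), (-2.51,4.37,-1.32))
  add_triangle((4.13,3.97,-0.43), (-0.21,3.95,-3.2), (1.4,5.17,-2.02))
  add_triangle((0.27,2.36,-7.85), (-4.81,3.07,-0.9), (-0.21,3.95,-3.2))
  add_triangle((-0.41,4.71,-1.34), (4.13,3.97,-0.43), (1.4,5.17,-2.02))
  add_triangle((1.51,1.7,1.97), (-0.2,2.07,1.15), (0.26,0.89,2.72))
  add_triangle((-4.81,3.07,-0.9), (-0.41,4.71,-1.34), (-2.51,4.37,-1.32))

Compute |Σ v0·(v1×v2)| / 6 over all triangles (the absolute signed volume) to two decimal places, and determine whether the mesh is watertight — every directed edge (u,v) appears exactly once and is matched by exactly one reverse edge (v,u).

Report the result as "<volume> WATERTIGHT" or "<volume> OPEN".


Per-triangle v0·(v1×v2)/6:
  t1: +0.9065
  t2: +1.7049
  t3: +5.8119
  t4: +1.5955
  t5: +2.2545
  t6: -2.2397
  t7: +0.6739
  t8: +6.7077
  t9: +0.9246
  t10: +1.2260
  t11: +0.4323
  t12: +1.9697
  t13: +0.5449
  t14: +2.8720
  t15: +3.4545
  t16: +1.6870
  t17: +1.0490
  t18: +1.2897
  t19: -0.3970
  t20: +1.2749
  t21: +6.3662
  t22: +0.2886
  t23: +0.3785
  t24: +4.4514
  t25: +3.8185
  t26: +19.2346
  t27: +21.6477
  t28: +17.6018
  t29: +0.6779
  t30: +46.9157
  t31: +1.7665
  t32: +17.6957
  t33: +7.7778
  t34: +1.2609
  t35: +2.4010
  t36: +19.9624
  t37: +5.1680
  t38: +1.0500
  t39: +10.2439
  t40: +0.8459
  t41: +19.4278
  t42: +3.7894
  t43: +0.9212
  t44: +14.2419
  t45: +19.5428
  t46: +1.2418
  t47: +3.1248
  t48: +17.7522
  t49: +2.9451
  t50: +1.1631
  t51: +0.2292
Σ = +307.6749 → |volume| = 307.67

Directed edges: 153 total; 9 unmatched, e.g. (-3.49,0.78,-4.96)→(-4.81,3.07,-0.9) → open.

307.67 OPEN


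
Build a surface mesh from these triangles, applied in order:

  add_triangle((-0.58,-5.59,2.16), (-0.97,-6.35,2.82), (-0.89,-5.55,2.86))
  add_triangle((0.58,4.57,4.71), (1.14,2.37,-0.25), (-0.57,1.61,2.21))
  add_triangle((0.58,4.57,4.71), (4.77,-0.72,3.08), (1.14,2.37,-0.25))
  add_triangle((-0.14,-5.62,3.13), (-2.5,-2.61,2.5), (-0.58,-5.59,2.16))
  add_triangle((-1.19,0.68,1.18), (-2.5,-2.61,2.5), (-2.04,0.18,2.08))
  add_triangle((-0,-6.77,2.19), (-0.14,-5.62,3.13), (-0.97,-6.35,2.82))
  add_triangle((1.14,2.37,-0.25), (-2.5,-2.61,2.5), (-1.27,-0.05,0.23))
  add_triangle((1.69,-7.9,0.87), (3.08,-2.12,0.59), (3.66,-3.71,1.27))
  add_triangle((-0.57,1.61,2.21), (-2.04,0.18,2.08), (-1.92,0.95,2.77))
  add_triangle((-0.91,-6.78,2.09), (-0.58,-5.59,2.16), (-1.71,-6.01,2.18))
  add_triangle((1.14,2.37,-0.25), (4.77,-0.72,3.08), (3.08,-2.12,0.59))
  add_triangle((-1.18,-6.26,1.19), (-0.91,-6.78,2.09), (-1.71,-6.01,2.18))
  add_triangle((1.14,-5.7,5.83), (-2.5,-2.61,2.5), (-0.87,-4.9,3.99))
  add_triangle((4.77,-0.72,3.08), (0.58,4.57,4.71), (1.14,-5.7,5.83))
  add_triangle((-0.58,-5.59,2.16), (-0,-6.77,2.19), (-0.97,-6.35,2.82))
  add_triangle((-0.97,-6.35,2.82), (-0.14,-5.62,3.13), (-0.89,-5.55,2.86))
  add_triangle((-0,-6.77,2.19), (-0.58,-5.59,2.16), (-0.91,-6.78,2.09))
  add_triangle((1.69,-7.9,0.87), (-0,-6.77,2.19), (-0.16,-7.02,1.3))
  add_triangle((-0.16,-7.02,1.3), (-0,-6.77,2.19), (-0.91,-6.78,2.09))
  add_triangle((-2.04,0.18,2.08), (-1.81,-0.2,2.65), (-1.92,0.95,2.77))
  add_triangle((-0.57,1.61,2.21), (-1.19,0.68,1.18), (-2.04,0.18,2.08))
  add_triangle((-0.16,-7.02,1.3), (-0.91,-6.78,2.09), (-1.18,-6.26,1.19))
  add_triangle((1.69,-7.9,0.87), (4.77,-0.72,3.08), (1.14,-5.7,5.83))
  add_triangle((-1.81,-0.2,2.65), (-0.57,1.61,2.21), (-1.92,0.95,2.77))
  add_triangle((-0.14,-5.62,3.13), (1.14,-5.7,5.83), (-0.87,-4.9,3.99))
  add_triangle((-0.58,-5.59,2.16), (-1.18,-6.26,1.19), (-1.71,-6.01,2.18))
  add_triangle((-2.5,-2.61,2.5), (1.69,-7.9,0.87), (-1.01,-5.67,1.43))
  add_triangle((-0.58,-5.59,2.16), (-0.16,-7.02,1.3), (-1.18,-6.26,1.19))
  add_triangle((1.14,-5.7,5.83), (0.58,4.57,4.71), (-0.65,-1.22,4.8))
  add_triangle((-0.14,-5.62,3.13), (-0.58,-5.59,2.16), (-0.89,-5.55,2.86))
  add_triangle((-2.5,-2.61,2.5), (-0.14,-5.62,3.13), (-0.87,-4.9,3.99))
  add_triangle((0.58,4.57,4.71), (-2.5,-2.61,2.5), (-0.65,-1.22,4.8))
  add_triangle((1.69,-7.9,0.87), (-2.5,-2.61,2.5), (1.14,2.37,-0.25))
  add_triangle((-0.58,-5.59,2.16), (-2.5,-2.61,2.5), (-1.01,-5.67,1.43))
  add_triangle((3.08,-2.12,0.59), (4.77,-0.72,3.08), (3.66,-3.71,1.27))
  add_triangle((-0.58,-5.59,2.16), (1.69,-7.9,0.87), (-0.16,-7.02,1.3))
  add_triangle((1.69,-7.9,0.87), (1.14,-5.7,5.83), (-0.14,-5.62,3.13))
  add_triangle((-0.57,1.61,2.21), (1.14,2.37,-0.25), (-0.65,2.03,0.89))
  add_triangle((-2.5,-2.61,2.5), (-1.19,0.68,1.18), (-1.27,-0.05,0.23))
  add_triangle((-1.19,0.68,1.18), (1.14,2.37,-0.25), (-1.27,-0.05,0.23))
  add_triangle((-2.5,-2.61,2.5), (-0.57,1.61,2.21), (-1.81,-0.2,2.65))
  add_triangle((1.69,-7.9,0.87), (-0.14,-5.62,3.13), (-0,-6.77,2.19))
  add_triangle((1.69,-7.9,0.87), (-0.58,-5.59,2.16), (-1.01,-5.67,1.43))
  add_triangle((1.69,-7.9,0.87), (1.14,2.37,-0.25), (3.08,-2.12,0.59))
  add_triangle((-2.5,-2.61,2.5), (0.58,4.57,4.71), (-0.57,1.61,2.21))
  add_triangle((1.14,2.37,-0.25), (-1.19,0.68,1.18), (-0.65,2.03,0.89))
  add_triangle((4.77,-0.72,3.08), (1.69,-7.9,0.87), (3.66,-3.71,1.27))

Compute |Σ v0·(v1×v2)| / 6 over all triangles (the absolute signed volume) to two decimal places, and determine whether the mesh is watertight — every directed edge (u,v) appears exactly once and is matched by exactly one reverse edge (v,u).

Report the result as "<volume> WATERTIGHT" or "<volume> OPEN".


Per-triangle v0·(v1×v2)/6:
  t1: -0.1002
  t2: +1.2361
  t3: +12.4131
  t4: +2.6062
  t5: +0.0417
  t6: +1.3150
  t7: -0.9844
  t8: +1.6334
  t9: -0.0015
  t10: +0.5089
  t11: +4.1243
  t12: +0.8808
  t13: +2.6354
  t14: +37.9146
  t15: +0.1163
  t16: +0.3289
  t17: +0.4287
  t18: +2.1556
  t19: +0.9782
  t20: +0.3129
  t21: +0.3361
  t22: +0.9856
  t23: +31.9315
  t24: +0.5029
  t25: +3.3745
  t26: -1.1735
  t27: -3.2320
  t28: -1.3489
  t29: +13.0116
  t30: -0.5759
  t31: +2.1430
  t32: +8.0486
  t33: -4.8424
  t34: +2.1663
  t35: +2.0727
  t36: -2.1471
  t37: +8.9316
  t38: +0.9426
  t39: +0.8277
  t40: +0.4814
  t41: +0.3828
  t42: +2.2356
  t43: +2.6367
  t44: +0.7351
  t45: +2.1513
  t46: -0.1425
  t47: +6.0892
Σ = +145.0685 → |volume| = 145.07

Directed edges: 141 total; 9 unmatched, e.g. (-2.5,-2.61,2.5)→(-2.04,0.18,2.08) → open.

145.07 OPEN


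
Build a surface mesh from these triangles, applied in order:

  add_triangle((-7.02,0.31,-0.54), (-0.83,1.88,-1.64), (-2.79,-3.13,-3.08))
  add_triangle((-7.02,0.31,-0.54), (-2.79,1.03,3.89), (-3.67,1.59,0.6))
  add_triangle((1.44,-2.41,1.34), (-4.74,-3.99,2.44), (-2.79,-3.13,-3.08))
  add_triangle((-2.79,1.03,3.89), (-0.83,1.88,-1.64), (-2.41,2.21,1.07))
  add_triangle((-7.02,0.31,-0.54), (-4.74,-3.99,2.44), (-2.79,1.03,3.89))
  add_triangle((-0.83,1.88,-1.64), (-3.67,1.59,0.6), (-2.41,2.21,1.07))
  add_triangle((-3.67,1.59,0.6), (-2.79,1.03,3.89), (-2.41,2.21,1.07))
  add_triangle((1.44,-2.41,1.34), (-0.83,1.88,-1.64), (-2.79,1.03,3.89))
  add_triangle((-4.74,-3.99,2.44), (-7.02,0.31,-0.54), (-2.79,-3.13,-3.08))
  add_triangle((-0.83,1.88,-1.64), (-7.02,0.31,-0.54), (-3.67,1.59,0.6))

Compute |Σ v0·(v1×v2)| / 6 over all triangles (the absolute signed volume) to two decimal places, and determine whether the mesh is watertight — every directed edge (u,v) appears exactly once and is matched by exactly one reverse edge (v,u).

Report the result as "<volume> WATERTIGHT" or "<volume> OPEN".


89.12 OPEN

Per-triangle v0·(v1×v2)/6:
  t1: +12.1791
  t2: +5.9214
  t3: +14.2080
  t4: -0.0416
  t5: +23.1424
  t6: +1.8950
  t7: +2.5227
  t8: +0.0063
  t9: +24.7533
  t10: +4.5361
Σ = +89.1227 → |volume| = 89.12

Directed edges: 30 total; 6 unmatched, e.g. (-0.83,1.88,-1.64)→(-2.79,-3.13,-3.08) → open.


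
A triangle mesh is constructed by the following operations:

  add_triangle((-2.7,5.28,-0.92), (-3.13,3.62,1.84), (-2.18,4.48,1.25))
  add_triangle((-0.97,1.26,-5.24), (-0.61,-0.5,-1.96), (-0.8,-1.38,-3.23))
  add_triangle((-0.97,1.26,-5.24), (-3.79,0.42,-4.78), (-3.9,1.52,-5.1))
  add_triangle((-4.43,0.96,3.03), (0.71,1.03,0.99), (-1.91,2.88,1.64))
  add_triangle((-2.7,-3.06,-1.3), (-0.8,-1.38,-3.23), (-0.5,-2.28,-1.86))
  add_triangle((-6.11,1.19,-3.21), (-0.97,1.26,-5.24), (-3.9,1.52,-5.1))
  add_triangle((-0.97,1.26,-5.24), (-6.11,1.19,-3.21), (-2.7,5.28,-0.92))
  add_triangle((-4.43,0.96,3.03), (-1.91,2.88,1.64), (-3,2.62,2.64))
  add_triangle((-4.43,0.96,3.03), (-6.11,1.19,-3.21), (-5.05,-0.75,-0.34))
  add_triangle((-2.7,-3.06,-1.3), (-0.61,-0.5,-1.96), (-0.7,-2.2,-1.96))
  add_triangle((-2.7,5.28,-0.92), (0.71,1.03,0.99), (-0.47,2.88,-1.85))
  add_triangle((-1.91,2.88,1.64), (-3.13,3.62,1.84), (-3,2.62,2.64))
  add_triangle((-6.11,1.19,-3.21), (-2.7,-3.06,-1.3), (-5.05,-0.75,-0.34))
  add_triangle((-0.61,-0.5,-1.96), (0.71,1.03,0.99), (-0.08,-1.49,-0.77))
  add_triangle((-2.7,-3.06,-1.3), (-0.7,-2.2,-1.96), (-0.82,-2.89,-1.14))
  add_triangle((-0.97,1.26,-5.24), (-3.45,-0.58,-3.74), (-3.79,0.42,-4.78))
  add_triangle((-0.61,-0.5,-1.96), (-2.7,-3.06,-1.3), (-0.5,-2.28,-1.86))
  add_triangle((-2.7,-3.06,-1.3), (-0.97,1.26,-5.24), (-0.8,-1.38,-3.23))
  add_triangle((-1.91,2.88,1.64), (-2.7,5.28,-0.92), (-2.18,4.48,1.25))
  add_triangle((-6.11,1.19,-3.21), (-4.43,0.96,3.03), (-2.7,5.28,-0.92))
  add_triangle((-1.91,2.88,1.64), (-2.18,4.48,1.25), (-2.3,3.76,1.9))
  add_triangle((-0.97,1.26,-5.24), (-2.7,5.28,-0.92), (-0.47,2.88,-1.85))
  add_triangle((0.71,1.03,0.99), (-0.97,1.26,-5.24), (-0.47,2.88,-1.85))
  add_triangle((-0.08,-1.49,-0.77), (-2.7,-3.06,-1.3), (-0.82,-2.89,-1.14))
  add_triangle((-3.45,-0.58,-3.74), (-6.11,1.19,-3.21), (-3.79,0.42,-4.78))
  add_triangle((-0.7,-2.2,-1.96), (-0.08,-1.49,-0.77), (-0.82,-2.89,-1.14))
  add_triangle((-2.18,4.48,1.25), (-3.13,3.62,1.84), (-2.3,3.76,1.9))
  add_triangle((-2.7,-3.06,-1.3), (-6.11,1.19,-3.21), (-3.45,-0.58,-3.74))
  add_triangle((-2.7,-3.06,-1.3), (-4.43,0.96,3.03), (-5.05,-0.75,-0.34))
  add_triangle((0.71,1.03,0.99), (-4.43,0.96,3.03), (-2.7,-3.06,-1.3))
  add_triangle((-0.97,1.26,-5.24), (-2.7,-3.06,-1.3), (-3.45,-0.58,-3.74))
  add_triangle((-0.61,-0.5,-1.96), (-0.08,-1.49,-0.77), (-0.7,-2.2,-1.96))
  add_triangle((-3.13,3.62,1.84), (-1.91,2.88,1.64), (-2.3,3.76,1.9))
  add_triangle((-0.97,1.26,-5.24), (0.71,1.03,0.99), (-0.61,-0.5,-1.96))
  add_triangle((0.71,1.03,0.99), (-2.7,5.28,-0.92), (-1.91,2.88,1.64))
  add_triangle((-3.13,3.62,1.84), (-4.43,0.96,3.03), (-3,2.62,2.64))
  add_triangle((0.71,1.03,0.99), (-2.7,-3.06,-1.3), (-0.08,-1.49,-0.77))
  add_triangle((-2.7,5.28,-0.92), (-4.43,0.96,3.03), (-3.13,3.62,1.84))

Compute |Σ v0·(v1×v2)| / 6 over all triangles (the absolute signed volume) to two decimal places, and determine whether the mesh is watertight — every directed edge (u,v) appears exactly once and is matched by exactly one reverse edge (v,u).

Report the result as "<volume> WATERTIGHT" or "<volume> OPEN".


123.51 OPEN

Per-triangle v0·(v1×v2)/6:
  t1: +2.5264
  t2: -0.2941
  t3: +2.6280
  t4: +2.3952
  t5: +1.8484
  t6: -0.3352
  t7: +23.4450
  t8: -0.5856
  t9: +9.6865
  t10: +1.1945
  t11: +2.4992
  t12: +0.5360
  t13: +8.2374
  t14: +0.2104
  t15: +0.9602
  t16: +1.9966
  t17: -1.4241
  t18: +4.0370
  t19: -0.9904
  t20: +25.8873
  t21: -0.0294
  t22: +4.8164
  t23: +1.2615
  t24: -0.1761
  t25: +2.9310
  t26: +0.1870
  t27: +0.5780
  t28: +7.1895
  t29: +5.9259
  t30: +1.2208
  t31: +4.9451
  t32: +0.1267
  t33: +0.1050
  t34: +0.1731
  t35: +2.7810
  t36: +1.7148
  t37: +0.3340
  t38: +4.9664
Σ = +123.5092 → |volume| = 123.51

Directed edges: 114 total; 6 unmatched, e.g. (-0.61,-0.5,-1.96)→(-0.8,-1.38,-3.23) → open.
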